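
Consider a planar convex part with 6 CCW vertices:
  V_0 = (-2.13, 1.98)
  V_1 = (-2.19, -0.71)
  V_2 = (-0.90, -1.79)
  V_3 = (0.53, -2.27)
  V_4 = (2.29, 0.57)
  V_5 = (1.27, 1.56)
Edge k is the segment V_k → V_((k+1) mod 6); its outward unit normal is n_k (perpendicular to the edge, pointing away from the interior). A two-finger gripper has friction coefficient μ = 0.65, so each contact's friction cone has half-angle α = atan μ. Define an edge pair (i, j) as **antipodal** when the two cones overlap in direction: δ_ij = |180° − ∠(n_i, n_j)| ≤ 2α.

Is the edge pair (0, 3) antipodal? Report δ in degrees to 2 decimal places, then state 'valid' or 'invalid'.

δ = 30.51°, valid

α = atan 0.65 = 33.02°;  2α = 66.05°
edge 0: e_0 = (-0.06, -2.69);  n_0 = (-0.9998, +0.0223)
edge 3: e_3 = (+1.76, +2.84);  n_3 = (+0.8500, -0.5268)
∠(n_0, n_3) = 149.49°
δ = |180° − 149.49°| = 30.51°
30.51° ≤ 2α = 66.05°  →  valid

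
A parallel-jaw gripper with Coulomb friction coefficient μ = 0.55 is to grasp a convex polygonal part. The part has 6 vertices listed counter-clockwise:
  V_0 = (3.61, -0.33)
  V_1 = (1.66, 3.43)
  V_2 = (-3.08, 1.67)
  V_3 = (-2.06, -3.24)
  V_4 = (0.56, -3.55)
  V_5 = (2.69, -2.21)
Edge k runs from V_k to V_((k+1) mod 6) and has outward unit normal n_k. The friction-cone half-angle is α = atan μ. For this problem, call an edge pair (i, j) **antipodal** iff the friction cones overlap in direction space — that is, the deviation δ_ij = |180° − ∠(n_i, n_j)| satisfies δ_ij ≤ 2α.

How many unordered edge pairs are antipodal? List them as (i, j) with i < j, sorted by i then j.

α = atan 0.55 = 28.81°;  2α = 57.62°
n_0 = (+0.8877, +0.4604)
n_1 = (-0.3481, +0.9375)
n_2 = (-0.9791, -0.2034)
n_3 = (-0.1175, -0.9931)
n_4 = (+0.5325, -0.8464)
n_5 = (+0.8982, -0.4396)
  (0,1): δ = 97.04°  ·
  (0,2): δ = 15.68°  ✓
  (0,3): δ = 55.84°  ✓
  (0,4): δ = 94.76°  ·
  (0,5): δ = 126.51°  ·
  (1,2): δ = 98.63°  ·
  (1,3): δ = 27.12°  ✓
  (1,4): δ = 11.80°  ✓
  (1,5): δ = 43.55°  ✓
  (2,3): δ = 108.48°  ·
  (2,4): δ = 69.56°  ·
  (2,5): δ = 37.81°  ✓
  (3,4): δ = 141.08°  ·
  (3,5): δ = 109.33°  ·
  (4,5): δ = 148.25°  ·
antipodal pairs: 6

count = 6; pairs: (0,2), (0,3), (1,3), (1,4), (1,5), (2,5)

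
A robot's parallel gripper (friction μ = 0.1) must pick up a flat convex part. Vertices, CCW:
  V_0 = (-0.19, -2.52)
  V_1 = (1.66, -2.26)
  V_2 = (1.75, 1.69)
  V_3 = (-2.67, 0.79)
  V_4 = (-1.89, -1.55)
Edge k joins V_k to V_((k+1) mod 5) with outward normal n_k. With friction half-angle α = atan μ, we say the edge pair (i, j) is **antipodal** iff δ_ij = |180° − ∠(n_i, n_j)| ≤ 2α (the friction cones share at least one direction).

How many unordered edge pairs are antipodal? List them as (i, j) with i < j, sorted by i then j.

count = 1; pairs: (0,2)

α = atan 0.1 = 5.71°;  2α = 11.42°
n_0 = (+0.1392, -0.9903)
n_1 = (+0.9997, -0.0228)
n_2 = (-0.1995, +0.9799)
n_3 = (-0.9487, -0.3162)
n_4 = (-0.4956, -0.8686)
  (0,1): δ = 99.31°  ·
  (0,2): δ = 3.51°  ✓
  (0,3): δ = 100.43°  ·
  (0,4): δ = 142.29°  ·
  (1,2): δ = 77.19°  ·
  (1,3): δ = 19.74°  ·
  (1,4): δ = 61.60°  ·
  (2,3): δ = 83.07°  ·
  (2,4): δ = 41.22°  ·
  (3,4): δ = 138.14°  ·
antipodal pairs: 1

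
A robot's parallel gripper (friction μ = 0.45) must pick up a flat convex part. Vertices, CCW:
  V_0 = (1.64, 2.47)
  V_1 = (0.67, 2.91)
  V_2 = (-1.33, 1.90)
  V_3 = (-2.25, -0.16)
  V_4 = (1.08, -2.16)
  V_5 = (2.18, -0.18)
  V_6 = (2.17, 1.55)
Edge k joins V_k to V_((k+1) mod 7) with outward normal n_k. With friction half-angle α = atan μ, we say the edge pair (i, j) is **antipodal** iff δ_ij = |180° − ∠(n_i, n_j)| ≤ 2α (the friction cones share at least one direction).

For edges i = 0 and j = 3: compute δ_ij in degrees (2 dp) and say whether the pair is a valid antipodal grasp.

α = atan 0.45 = 24.23°;  2α = 48.46°
edge 0: e_0 = (-0.97, +0.44);  n_0 = (+0.4131, +0.9107)
edge 3: e_3 = (+3.33, -2.00);  n_3 = (-0.5149, -0.8573)
∠(n_0, n_3) = 173.41°
δ = |180° − 173.41°| = 6.59°
6.59° ≤ 2α = 48.46°  →  valid

δ = 6.59°, valid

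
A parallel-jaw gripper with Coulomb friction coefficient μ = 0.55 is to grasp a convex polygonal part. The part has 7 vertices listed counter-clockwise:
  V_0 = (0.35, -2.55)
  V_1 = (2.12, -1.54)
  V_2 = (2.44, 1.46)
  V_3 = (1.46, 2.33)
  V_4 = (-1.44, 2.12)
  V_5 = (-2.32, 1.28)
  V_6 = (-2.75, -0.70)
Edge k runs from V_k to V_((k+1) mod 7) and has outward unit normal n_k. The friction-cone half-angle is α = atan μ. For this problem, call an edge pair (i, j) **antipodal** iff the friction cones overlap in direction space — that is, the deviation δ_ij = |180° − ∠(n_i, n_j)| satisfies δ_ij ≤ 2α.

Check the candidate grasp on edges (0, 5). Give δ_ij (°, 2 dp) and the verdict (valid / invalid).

α = atan 0.55 = 28.81°;  2α = 57.62°
edge 0: e_0 = (+1.77, +1.01);  n_0 = (+0.4956, -0.8685)
edge 5: e_5 = (-0.43, -1.98);  n_5 = (-0.9772, +0.2122)
∠(n_0, n_5) = 131.96°
δ = |180° − 131.96°| = 48.04°
48.04° ≤ 2α = 57.62°  →  valid

δ = 48.04°, valid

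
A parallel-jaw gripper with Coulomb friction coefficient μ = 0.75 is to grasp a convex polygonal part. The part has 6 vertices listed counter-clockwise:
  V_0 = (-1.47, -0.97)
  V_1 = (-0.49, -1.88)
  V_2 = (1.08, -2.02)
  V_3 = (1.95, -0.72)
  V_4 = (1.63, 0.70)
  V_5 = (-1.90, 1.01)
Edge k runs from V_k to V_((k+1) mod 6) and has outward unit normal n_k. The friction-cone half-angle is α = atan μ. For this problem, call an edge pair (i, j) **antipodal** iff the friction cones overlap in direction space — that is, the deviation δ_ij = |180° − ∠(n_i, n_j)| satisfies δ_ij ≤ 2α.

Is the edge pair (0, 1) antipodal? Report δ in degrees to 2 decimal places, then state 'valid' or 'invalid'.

α = atan 0.75 = 36.87°;  2α = 73.74°
edge 0: e_0 = (+0.98, -0.91);  n_0 = (-0.6805, -0.7328)
edge 1: e_1 = (+1.57, -0.14);  n_1 = (-0.0888, -0.9960)
∠(n_0, n_1) = 37.78°
δ = |180° − 37.78°| = 142.22°
142.22° > 2α = 73.74°  →  invalid

δ = 142.22°, invalid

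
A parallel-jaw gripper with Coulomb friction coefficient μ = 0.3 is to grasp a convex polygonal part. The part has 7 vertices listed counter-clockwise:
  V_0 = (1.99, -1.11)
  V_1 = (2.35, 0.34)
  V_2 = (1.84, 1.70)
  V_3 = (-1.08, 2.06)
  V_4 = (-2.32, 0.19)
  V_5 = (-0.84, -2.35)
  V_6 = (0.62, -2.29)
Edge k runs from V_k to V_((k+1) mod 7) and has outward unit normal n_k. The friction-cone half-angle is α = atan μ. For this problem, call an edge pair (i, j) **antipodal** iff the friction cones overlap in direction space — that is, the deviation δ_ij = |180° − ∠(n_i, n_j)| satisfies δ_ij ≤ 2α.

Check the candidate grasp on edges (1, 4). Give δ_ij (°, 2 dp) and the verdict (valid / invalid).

δ = 9.67°, valid

α = atan 0.3 = 16.70°;  2α = 33.40°
edge 1: e_1 = (-0.51, +1.36);  n_1 = (+0.9363, +0.3511)
edge 4: e_4 = (+1.48, -2.54);  n_4 = (-0.8640, -0.5034)
∠(n_1, n_4) = 170.33°
δ = |180° − 170.33°| = 9.67°
9.67° ≤ 2α = 33.40°  →  valid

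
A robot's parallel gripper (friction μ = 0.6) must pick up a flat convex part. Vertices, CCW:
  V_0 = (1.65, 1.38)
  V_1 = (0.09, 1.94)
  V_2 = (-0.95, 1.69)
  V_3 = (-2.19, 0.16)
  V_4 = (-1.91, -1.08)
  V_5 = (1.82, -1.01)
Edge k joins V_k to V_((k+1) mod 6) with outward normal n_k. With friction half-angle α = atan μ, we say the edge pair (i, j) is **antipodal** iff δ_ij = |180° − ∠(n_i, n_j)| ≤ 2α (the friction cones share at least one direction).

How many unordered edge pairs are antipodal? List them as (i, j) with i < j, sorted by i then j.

count = 6; pairs: (0,3), (0,4), (1,4), (2,4), (2,5), (3,5)

α = atan 0.6 = 30.96°;  2α = 61.93°
n_0 = (+0.3379, +0.9412)
n_1 = (-0.2337, +0.9723)
n_2 = (-0.7769, +0.6296)
n_3 = (-0.9754, -0.2203)
n_4 = (+0.0188, -0.9998)
n_5 = (+0.9975, +0.0710)
  (0,1): δ = 146.74°  ·
  (0,2): δ = 109.28°  ·
  (0,3): δ = 57.53°  ✓
  (0,4): δ = 20.82°  ✓
  (0,5): δ = 113.82°  ·
  (1,2): δ = 142.54°  ·
  (1,3): δ = 90.79°  ·
  (1,4): δ = 12.44°  ✓
  (1,5): δ = 80.55°  ·
  (2,3): δ = 128.25°  ·
  (2,4): δ = 49.90°  ✓
  (2,5): δ = 43.09°  ✓
  (3,4): δ = 101.65°  ·
  (3,5): δ = 8.66°  ✓
  (4,5): δ = 87.01°  ·
antipodal pairs: 6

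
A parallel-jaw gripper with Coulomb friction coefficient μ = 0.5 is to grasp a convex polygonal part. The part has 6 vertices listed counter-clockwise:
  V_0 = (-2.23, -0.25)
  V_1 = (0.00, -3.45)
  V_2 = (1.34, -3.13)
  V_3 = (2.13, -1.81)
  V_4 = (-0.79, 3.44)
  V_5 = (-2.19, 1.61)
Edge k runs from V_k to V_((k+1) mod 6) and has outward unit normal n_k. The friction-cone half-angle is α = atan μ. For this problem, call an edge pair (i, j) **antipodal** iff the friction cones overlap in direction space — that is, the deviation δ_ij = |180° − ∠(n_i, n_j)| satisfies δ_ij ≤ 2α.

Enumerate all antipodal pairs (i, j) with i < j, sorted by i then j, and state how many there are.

count = 5; pairs: (0,3), (1,4), (2,4), (2,5), (3,5)

α = atan 0.5 = 26.57°;  2α = 53.13°
n_0 = (-0.8204, -0.5717)
n_1 = (+0.2323, -0.9727)
n_2 = (+0.8581, -0.5135)
n_3 = (+0.8739, +0.4861)
n_4 = (-0.7942, +0.6076)
n_5 = (-0.9998, +0.0215)
  (0,1): δ = 111.44°  ·
  (0,2): δ = 65.77°  ·
  (0,3): δ = 5.79°  ✓
  (0,4): δ = 107.71°  ·
  (0,5): δ = 143.90°  ·
  (1,2): δ = 134.33°  ·
  (1,3): δ = 74.35°  ·
  (1,4): δ = 39.15°  ✓
  (1,5): δ = 75.34°  ·
  (2,3): δ = 120.02°  ·
  (2,4): δ = 6.52°  ✓
  (2,5): δ = 29.67°  ✓
  (3,4): δ = 66.50°  ·
  (3,5): δ = 30.31°  ✓
  (4,5): δ = 143.82°  ·
antipodal pairs: 5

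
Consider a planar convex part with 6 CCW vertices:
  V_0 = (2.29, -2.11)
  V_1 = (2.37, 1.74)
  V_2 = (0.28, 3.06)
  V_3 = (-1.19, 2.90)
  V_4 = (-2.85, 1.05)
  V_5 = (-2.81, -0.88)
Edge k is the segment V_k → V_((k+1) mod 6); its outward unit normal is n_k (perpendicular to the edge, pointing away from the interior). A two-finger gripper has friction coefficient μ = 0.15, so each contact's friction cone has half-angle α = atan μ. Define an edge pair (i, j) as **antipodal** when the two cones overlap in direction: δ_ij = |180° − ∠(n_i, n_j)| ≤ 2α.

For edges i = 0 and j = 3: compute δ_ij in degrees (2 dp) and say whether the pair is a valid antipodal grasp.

α = atan 0.15 = 8.53°;  2α = 17.06°
edge 0: e_0 = (+0.08, +3.85);  n_0 = (+0.9998, -0.0208)
edge 3: e_3 = (-1.66, -1.85);  n_3 = (-0.7443, +0.6679)
∠(n_0, n_3) = 139.29°
δ = |180° − 139.29°| = 40.71°
40.71° > 2α = 17.06°  →  invalid

δ = 40.71°, invalid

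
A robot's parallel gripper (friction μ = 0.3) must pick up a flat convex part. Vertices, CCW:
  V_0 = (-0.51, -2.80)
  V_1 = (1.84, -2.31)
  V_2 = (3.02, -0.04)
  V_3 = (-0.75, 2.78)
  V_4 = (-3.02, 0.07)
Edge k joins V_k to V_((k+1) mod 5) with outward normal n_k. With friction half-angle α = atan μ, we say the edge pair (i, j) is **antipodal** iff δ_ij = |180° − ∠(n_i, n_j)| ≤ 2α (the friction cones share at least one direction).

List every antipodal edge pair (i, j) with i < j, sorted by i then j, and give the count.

count = 2; pairs: (1,3), (2,4)

α = atan 0.3 = 16.70°;  2α = 33.40°
n_0 = (+0.2041, -0.9789)
n_1 = (+0.8873, -0.4612)
n_2 = (+0.5990, +0.8008)
n_3 = (-0.7666, +0.6421)
n_4 = (-0.7527, -0.6583)
  (0,1): δ = 129.24°  ·
  (0,2): δ = 48.57°  ·
  (0,3): δ = 38.27°  ·
  (0,4): δ = 119.39°  ·
  (1,2): δ = 99.33°  ·
  (1,3): δ = 12.48°  ✓
  (1,4): δ = 68.64°  ·
  (2,3): δ = 93.15°  ·
  (2,4): δ = 12.03°  ✓
  (3,4): δ = 98.88°  ·
antipodal pairs: 2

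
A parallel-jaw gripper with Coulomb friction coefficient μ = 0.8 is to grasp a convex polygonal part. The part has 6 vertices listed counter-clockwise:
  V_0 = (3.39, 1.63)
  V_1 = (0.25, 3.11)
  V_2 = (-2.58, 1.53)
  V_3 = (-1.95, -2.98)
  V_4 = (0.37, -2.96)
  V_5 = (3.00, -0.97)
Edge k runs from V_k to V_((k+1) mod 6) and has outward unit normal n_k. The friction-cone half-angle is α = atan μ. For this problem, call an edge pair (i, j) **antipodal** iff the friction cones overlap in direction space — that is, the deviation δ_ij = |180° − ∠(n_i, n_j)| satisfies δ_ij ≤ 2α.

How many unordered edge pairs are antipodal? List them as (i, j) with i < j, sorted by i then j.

count = 8; pairs: (0,2), (0,3), (0,4), (1,3), (1,4), (1,5), (2,4), (2,5)

α = atan 0.8 = 38.66°;  2α = 77.32°
n_0 = (+0.4264, +0.9046)
n_1 = (-0.4875, +0.8731)
n_2 = (-0.9904, -0.1383)
n_3 = (+0.0086, -1.0000)
n_4 = (+0.6034, -0.7974)
n_5 = (+0.9889, -0.1483)
  (0,1): δ = 125.59°  ·
  (0,2): δ = 56.81°  ✓
  (0,3): δ = 25.73°  ✓
  (0,4): δ = 62.35°  ✓
  (0,5): δ = 106.71°  ·
  (1,2): δ = 111.22°  ·
  (1,3): δ = 28.68°  ✓
  (1,4): δ = 7.94°  ✓
  (1,5): δ = 52.29°  ✓
  (2,3): δ = 97.46°  ·
  (2,4): δ = 60.84°  ✓
  (2,5): δ = 16.48°  ✓
  (3,4): δ = 143.38°  ·
  (3,5): δ = 99.02°  ·
  (4,5): δ = 135.64°  ·
antipodal pairs: 8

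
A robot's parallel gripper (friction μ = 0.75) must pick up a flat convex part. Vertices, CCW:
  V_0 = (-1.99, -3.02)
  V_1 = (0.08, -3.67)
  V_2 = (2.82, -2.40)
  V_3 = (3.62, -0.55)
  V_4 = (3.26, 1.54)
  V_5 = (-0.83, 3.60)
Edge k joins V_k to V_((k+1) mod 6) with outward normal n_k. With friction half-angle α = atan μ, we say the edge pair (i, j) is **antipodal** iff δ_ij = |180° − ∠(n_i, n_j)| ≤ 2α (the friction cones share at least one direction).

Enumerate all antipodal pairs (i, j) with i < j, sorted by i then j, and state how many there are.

α = atan 0.75 = 36.87°;  2α = 73.74°
n_0 = (-0.2996, -0.9541)
n_1 = (+0.4205, -0.9073)
n_2 = (+0.9179, -0.3969)
n_3 = (+0.9855, +0.1697)
n_4 = (+0.4498, +0.8931)
n_5 = (-0.9850, +0.1726)
  (0,1): δ = 137.70°  ·
  (0,2): δ = 95.95°  ·
  (0,3): δ = 62.79°  ✓
  (0,4): δ = 9.30°  ✓
  (0,5): δ = 97.49°  ·
  (1,2): δ = 138.25°  ·
  (1,3): δ = 105.09°  ·
  (1,4): δ = 51.60°  ✓
  (1,5): δ = 55.19°  ✓
  (2,3): δ = 146.84°  ·
  (2,4): δ = 93.35°  ·
  (2,5): δ = 13.45°  ✓
  (3,4): δ = 126.51°  ·
  (3,5): δ = 19.71°  ✓
  (4,5): δ = 73.21°  ✓
antipodal pairs: 7

count = 7; pairs: (0,3), (0,4), (1,4), (1,5), (2,5), (3,5), (4,5)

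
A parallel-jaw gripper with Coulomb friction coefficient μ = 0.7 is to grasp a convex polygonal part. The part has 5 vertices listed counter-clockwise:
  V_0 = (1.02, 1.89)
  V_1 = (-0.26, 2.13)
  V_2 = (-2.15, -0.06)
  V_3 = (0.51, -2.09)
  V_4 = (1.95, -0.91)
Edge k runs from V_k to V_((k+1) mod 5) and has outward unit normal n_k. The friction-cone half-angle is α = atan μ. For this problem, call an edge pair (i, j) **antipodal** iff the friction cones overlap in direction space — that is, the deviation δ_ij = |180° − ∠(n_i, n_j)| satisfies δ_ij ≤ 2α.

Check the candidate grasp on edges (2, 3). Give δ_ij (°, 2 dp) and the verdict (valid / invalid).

α = atan 0.7 = 34.99°;  2α = 69.98°
edge 2: e_2 = (+2.66, -2.03);  n_2 = (-0.6067, -0.7950)
edge 3: e_3 = (+1.44, +1.18);  n_3 = (+0.6338, -0.7735)
∠(n_2, n_3) = 76.68°
δ = |180° − 76.68°| = 103.32°
103.32° > 2α = 69.98°  →  invalid

δ = 103.32°, invalid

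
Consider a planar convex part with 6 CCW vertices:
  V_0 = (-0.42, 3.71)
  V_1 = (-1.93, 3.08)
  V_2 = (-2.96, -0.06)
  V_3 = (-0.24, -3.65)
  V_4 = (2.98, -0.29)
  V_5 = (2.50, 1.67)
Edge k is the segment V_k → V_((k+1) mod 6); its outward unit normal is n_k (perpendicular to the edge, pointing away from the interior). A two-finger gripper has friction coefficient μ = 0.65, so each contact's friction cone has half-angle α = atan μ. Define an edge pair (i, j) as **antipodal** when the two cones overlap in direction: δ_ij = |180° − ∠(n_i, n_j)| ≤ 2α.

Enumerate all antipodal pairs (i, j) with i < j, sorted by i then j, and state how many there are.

count = 5; pairs: (0,3), (1,3), (1,4), (2,4), (2,5)

α = atan 0.65 = 33.02°;  2α = 66.05°
n_0 = (-0.3850, +0.9229)
n_1 = (-0.9502, +0.3117)
n_2 = (-0.7971, -0.6039)
n_3 = (+0.7220, -0.6919)
n_4 = (+0.9713, +0.2379)
n_5 = (+0.5727, +0.8198)
  (0,1): δ = 130.81°  ·
  (0,2): δ = 75.50°  ·
  (0,3): δ = 23.57°  ✓
  (0,4): δ = 81.11°  ·
  (0,5): δ = 122.41°  ·
  (1,2): δ = 124.69°  ·
  (1,3): δ = 25.62°  ✓
  (1,4): δ = 31.92°  ✓
  (1,5): δ = 73.22°  ·
  (2,3): δ = 80.93°  ·
  (2,4): δ = 23.39°  ✓
  (2,5): δ = 17.91°  ✓
  (3,4): δ = 122.46°  ·
  (3,5): δ = 81.16°  ·
  (4,5): δ = 138.70°  ·
antipodal pairs: 5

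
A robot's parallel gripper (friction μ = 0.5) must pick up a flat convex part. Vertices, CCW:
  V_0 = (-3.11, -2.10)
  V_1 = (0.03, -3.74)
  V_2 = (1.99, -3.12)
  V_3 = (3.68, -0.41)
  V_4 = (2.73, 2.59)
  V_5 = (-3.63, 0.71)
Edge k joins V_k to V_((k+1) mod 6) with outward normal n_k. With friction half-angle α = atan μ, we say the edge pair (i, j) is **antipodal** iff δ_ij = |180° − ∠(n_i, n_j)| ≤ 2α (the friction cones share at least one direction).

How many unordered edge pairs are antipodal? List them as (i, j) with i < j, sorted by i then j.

count = 6; pairs: (0,3), (0,4), (1,4), (2,4), (2,5), (3,5)

α = atan 0.5 = 26.57°;  2α = 53.13°
n_0 = (-0.4630, -0.8864)
n_1 = (+0.3016, -0.9534)
n_2 = (+0.8485, -0.5292)
n_3 = (+0.9533, +0.3019)
n_4 = (-0.2835, +0.9590)
n_5 = (-0.9833, -0.1820)
  (0,1): δ = 134.87°  ·
  (0,2): δ = 94.37°  ·
  (0,3): δ = 44.85°  ✓
  (0,4): δ = 44.05°  ✓
  (0,5): δ = 128.06°  ·
  (1,2): δ = 139.50°  ·
  (1,3): δ = 89.98°  ·
  (1,4): δ = 1.09°  ✓
  (1,5): δ = 82.93°  ·
  (2,3): δ = 130.48°  ·
  (2,4): δ = 41.58°  ✓
  (2,5): δ = 42.43°  ✓
  (3,4): δ = 91.10°  ·
  (3,5): δ = 7.09°  ✓
  (4,5): δ = 95.98°  ·
antipodal pairs: 6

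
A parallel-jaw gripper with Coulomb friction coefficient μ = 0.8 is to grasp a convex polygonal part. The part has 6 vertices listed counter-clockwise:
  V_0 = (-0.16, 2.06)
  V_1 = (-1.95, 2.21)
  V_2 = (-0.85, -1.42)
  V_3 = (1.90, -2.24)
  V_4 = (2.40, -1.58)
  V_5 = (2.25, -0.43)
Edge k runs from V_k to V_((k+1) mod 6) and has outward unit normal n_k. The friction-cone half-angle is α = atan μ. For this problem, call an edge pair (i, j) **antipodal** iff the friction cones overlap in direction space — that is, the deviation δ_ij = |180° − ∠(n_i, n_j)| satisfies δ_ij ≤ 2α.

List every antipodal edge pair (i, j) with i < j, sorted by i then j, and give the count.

count = 8; pairs: (0,1), (0,2), (0,3), (1,3), (1,4), (1,5), (2,4), (2,5)

α = atan 0.8 = 38.66°;  2α = 77.32°
n_0 = (+0.0835, +0.9965)
n_1 = (-0.9570, -0.2900)
n_2 = (-0.2857, -0.9583)
n_3 = (+0.7971, -0.6039)
n_4 = (+0.9916, +0.1293)
n_5 = (+0.7186, +0.6955)
  (0,1): δ = 68.35°  ✓
  (0,2): δ = 11.81°  ✓
  (0,3): δ = 57.64°  ✓
  (0,4): δ = 102.22°  ·
  (0,5): δ = 138.85°  ·
  (1,2): δ = 123.46°  ·
  (1,3): δ = 54.01°  ✓
  (1,4): δ = 9.43°  ✓
  (1,5): δ = 27.21°  ✓
  (2,3): δ = 110.54°  ·
  (2,4): δ = 65.96°  ✓
  (2,5): δ = 29.33°  ✓
  (3,4): δ = 135.42°  ·
  (3,5): δ = 98.79°  ·
  (4,5): δ = 143.37°  ·
antipodal pairs: 8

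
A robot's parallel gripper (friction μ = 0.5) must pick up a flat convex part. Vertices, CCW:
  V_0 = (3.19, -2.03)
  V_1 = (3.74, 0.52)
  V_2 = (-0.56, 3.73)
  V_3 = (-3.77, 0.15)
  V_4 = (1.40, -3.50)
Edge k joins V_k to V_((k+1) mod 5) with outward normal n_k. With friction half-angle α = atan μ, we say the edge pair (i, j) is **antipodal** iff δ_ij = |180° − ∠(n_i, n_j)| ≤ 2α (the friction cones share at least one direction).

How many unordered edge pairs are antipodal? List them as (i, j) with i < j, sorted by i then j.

count = 3; pairs: (0,2), (1,3), (2,4)

α = atan 0.5 = 26.57°;  2α = 53.13°
n_0 = (+0.9775, -0.2108)
n_1 = (+0.5982, +0.8013)
n_2 = (-0.7445, +0.6676)
n_3 = (-0.5767, -0.8169)
n_4 = (+0.6346, -0.7728)
  (0,1): δ = 114.57°  ·
  (0,2): δ = 29.71°  ✓
  (0,3): δ = 66.95°  ·
  (0,4): δ = 141.57°  ·
  (1,2): δ = 95.14°  ·
  (1,3): δ = 1.52°  ✓
  (1,4): δ = 76.14°  ·
  (2,3): δ = 83.34°  ·
  (2,4): δ = 8.73°  ✓
  (3,4): δ = 105.38°  ·
antipodal pairs: 3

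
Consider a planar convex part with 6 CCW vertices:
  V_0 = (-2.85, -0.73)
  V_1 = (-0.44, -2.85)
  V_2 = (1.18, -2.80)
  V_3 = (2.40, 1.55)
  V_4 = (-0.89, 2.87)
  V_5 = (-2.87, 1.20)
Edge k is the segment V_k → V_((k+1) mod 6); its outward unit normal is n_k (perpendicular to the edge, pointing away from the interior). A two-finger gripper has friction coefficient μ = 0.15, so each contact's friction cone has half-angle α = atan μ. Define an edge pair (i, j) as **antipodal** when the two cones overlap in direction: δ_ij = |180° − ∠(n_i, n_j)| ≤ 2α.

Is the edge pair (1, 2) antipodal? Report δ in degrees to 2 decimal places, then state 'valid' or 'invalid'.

α = atan 0.15 = 8.53°;  2α = 17.06°
edge 1: e_1 = (+1.62, +0.05);  n_1 = (+0.0308, -0.9995)
edge 2: e_2 = (+1.22, +4.35);  n_2 = (+0.9628, -0.2700)
∠(n_1, n_2) = 72.57°
δ = |180° − 72.57°| = 107.43°
107.43° > 2α = 17.06°  →  invalid

δ = 107.43°, invalid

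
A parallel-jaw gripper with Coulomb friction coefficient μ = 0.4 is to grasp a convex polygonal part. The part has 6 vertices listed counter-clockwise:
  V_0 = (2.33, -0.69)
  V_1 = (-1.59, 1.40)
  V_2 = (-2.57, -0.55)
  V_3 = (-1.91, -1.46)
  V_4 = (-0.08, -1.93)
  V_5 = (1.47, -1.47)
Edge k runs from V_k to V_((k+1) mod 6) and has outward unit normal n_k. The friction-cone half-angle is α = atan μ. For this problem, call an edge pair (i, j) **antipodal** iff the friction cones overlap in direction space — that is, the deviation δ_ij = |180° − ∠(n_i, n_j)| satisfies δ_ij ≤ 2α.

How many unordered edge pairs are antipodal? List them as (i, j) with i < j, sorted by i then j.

count = 3; pairs: (0,2), (0,3), (1,5)

α = atan 0.4 = 21.80°;  2α = 43.60°
n_0 = (+0.4705, +0.8824)
n_1 = (-0.8935, +0.4490)
n_2 = (-0.8095, -0.5871)
n_3 = (-0.2488, -0.9686)
n_4 = (+0.2845, -0.9587)
n_5 = (+0.6718, -0.7407)
  (0,1): δ = 88.62°  ·
  (0,2): δ = 25.98°  ✓
  (0,3): δ = 13.66°  ✓
  (0,4): δ = 44.59°  ·
  (0,5): δ = 70.27°  ·
  (1,2): δ = 117.37°  ·
  (1,3): δ = 77.72°  ·
  (1,4): δ = 46.79°  ·
  (1,5): δ = 21.11°  ✓
  (2,3): δ = 140.36°  ·
  (2,4): δ = 109.42°  ·
  (2,5): δ = 83.75°  ·
  (3,4): δ = 149.07°  ·
  (3,5): δ = 123.39°  ·
  (4,5): δ = 154.32°  ·
antipodal pairs: 3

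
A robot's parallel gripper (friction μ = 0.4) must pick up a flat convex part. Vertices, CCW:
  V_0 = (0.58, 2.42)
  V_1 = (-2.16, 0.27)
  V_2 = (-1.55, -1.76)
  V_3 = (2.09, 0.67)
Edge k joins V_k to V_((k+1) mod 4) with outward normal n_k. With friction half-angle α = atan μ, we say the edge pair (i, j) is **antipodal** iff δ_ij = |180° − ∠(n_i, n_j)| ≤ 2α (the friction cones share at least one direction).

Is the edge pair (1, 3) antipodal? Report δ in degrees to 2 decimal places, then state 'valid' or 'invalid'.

δ = 24.06°, valid

α = atan 0.4 = 21.80°;  2α = 43.60°
edge 1: e_1 = (+0.61, -2.03);  n_1 = (-0.9577, -0.2878)
edge 3: e_3 = (-1.51, +1.75);  n_3 = (+0.7571, +0.6533)
∠(n_1, n_3) = 155.94°
δ = |180° − 155.94°| = 24.06°
24.06° ≤ 2α = 43.60°  →  valid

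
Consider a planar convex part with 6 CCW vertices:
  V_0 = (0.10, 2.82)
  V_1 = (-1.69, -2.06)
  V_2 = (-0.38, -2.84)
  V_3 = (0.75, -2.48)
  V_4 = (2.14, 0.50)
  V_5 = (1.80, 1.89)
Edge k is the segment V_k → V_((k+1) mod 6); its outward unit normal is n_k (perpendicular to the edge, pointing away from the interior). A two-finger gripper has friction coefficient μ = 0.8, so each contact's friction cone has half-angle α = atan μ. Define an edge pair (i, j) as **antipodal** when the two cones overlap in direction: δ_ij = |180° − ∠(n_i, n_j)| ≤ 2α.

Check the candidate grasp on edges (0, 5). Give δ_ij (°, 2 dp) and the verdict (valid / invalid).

δ = 81.46°, invalid

α = atan 0.8 = 38.66°;  2α = 77.32°
edge 0: e_0 = (-1.79, -4.88);  n_0 = (-0.9388, +0.3444)
edge 5: e_5 = (-1.70, +0.93);  n_5 = (+0.4799, +0.8773)
∠(n_0, n_5) = 98.54°
δ = |180° − 98.54°| = 81.46°
81.46° > 2α = 77.32°  →  invalid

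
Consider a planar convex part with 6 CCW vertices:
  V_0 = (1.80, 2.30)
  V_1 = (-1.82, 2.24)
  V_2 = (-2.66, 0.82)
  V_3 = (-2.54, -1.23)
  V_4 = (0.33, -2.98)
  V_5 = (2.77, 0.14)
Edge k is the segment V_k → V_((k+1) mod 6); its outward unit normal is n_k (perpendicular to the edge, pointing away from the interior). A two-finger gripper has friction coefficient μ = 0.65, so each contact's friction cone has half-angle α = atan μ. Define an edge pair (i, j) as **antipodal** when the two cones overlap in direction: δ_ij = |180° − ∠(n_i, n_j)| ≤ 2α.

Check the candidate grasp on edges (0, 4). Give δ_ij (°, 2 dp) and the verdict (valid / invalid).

α = atan 0.65 = 33.02°;  2α = 66.05°
edge 0: e_0 = (-3.62, -0.06);  n_0 = (-0.0166, +0.9999)
edge 4: e_4 = (+2.44, +3.12);  n_4 = (+0.7877, -0.6160)
∠(n_0, n_4) = 128.98°
δ = |180° − 128.98°| = 51.02°
51.02° ≤ 2α = 66.05°  →  valid

δ = 51.02°, valid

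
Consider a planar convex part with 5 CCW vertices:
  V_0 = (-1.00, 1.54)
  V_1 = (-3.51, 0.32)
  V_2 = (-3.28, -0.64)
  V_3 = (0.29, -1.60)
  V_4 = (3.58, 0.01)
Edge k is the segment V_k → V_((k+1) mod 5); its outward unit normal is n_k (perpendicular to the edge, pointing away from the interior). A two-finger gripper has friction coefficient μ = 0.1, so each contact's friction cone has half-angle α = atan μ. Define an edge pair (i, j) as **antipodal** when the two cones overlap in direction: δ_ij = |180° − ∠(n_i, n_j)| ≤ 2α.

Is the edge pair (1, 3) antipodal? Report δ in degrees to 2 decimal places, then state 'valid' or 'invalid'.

α = atan 0.1 = 5.71°;  2α = 11.42°
edge 1: e_1 = (+0.23, -0.96);  n_1 = (-0.9725, -0.2330)
edge 3: e_3 = (+3.29, +1.61);  n_3 = (+0.4396, -0.8982)
∠(n_1, n_3) = 102.60°
δ = |180° − 102.60°| = 77.40°
77.40° > 2α = 11.42°  →  invalid

δ = 77.40°, invalid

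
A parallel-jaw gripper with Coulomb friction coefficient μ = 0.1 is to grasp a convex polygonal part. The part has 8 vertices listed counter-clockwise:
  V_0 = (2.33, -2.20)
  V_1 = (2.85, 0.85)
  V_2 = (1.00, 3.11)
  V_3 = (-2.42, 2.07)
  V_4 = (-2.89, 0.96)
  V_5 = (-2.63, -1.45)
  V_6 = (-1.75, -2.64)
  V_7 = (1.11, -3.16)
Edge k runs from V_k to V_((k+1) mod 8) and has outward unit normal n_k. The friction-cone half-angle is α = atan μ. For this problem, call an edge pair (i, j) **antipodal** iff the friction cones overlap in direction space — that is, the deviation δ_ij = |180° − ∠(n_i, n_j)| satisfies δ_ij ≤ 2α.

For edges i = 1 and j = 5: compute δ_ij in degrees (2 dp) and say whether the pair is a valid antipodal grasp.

δ = 2.82°, valid

α = atan 0.1 = 5.71°;  2α = 11.42°
edge 1: e_1 = (-1.85, +2.26);  n_1 = (+0.7738, +0.6334)
edge 5: e_5 = (+0.88, -1.19);  n_5 = (-0.8040, -0.5946)
∠(n_1, n_5) = 177.18°
δ = |180° − 177.18°| = 2.82°
2.82° ≤ 2α = 11.42°  →  valid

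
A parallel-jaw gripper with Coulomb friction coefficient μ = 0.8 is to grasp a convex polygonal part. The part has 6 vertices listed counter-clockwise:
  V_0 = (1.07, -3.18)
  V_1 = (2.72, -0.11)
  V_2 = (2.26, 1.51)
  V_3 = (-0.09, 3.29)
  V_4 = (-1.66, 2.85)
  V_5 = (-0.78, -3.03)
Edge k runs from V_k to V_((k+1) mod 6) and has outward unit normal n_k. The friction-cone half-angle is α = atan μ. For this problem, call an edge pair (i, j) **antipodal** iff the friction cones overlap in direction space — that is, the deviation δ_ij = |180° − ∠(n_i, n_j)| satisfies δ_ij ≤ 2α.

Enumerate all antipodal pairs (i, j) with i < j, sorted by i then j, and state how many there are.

count = 7; pairs: (0,3), (0,4), (1,4), (1,5), (2,4), (2,5), (3,5)

α = atan 0.8 = 38.66°;  2α = 77.32°
n_0 = (+0.8808, -0.4734)
n_1 = (+0.9620, +0.2732)
n_2 = (+0.6038, +0.7971)
n_3 = (-0.2699, +0.9629)
n_4 = (-0.9890, -0.1480)
n_5 = (-0.0808, -0.9967)
  (0,1): δ = 135.89°  ·
  (0,2): δ = 98.89°  ·
  (0,3): δ = 46.09°  ✓
  (0,4): δ = 36.77°  ✓
  (0,5): δ = 113.62°  ·
  (1,2): δ = 142.99°  ·
  (1,3): δ = 90.20°  ·
  (1,4): δ = 7.34°  ✓
  (1,5): δ = 69.51°  ✓
  (2,3): δ = 127.20°  ·
  (2,4): δ = 44.35°  ✓
  (2,5): δ = 32.51°  ✓
  (3,4): δ = 97.14°  ·
  (3,5): δ = 20.29°  ✓
  (4,5): δ = 103.15°  ·
antipodal pairs: 7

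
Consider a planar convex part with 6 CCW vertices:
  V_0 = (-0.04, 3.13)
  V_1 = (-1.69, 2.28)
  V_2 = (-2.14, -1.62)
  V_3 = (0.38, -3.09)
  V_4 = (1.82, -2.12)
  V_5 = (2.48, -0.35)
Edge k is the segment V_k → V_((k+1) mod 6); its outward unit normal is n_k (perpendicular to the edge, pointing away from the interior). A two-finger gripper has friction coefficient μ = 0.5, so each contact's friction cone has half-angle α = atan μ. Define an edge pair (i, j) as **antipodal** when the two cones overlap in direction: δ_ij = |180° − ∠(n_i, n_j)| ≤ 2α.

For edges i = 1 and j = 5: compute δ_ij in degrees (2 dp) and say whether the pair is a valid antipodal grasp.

δ = 42.49°, valid

α = atan 0.5 = 26.57°;  2α = 53.13°
edge 1: e_1 = (-0.45, -3.90);  n_1 = (-0.9934, +0.1146)
edge 5: e_5 = (-2.52, +3.48);  n_5 = (+0.8099, +0.5865)
∠(n_1, n_5) = 137.51°
δ = |180° − 137.51°| = 42.49°
42.49° ≤ 2α = 53.13°  →  valid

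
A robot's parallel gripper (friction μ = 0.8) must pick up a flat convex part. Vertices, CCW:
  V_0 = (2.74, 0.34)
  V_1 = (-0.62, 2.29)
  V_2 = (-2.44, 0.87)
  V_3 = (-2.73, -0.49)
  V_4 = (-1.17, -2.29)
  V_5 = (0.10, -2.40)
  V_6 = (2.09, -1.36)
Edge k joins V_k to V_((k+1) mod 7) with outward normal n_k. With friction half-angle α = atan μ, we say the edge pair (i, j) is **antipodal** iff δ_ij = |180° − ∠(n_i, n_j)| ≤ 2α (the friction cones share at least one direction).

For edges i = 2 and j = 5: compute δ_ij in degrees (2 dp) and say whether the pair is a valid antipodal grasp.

α = atan 0.8 = 38.66°;  2α = 77.32°
edge 2: e_2 = (-0.29, -1.36);  n_2 = (-0.9780, +0.2085)
edge 5: e_5 = (+1.99, +1.04);  n_5 = (+0.4632, -0.8863)
∠(n_2, n_5) = 129.63°
δ = |180° − 129.63°| = 50.37°
50.37° ≤ 2α = 77.32°  →  valid

δ = 50.37°, valid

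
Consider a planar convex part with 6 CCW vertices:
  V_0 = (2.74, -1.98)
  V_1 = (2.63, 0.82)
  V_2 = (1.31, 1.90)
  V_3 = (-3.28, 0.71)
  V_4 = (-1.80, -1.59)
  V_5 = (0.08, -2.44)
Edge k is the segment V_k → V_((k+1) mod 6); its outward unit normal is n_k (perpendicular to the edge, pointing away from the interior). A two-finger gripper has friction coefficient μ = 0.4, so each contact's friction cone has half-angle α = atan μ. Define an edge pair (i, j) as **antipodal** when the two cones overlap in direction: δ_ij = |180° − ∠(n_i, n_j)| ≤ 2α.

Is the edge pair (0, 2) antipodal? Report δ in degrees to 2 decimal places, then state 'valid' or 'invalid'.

δ = 77.72°, invalid

α = atan 0.4 = 21.80°;  2α = 43.60°
edge 0: e_0 = (-0.11, +2.80);  n_0 = (+0.9992, +0.0393)
edge 2: e_2 = (-4.59, -1.19);  n_2 = (-0.2510, +0.9680)
∠(n_0, n_2) = 102.28°
δ = |180° − 102.28°| = 77.72°
77.72° > 2α = 43.60°  →  invalid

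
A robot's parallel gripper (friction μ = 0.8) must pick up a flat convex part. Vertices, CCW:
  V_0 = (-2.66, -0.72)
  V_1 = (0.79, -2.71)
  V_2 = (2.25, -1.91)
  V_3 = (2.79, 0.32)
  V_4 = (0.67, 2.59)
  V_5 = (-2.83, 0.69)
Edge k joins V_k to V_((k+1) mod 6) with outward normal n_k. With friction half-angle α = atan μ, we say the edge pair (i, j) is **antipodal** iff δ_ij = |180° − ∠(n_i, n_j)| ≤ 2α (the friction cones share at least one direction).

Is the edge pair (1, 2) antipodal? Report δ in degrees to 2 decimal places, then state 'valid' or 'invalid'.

δ = 132.33°, invalid

α = atan 0.8 = 38.66°;  2α = 77.32°
edge 1: e_1 = (+1.46, +0.80);  n_1 = (+0.4805, -0.8770)
edge 2: e_2 = (+0.54, +2.23);  n_2 = (+0.9719, -0.2354)
∠(n_1, n_2) = 47.67°
δ = |180° − 47.67°| = 132.33°
132.33° > 2α = 77.32°  →  invalid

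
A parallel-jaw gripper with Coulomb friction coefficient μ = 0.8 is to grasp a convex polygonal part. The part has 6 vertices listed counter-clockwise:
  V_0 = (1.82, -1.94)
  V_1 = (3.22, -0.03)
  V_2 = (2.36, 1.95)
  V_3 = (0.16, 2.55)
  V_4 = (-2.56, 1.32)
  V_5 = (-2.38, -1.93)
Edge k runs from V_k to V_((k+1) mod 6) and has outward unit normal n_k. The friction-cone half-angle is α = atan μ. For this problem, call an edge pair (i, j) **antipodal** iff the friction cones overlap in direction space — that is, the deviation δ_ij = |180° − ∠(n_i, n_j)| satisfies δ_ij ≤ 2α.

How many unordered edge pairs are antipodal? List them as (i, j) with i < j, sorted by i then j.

α = atan 0.8 = 38.66°;  2α = 77.32°
n_0 = (+0.8065, -0.5912)
n_1 = (+0.9172, +0.3984)
n_2 = (+0.2631, +0.9648)
n_3 = (-0.4120, +0.9112)
n_4 = (-0.9985, -0.0553)
n_5 = (-0.0024, -1.0000)
  (0,1): δ = 120.28°  ·
  (0,2): δ = 69.01°  ✓
  (0,3): δ = 29.43°  ✓
  (0,4): δ = 39.41°  ✓
  (0,5): δ = 126.10°  ·
  (1,2): δ = 128.73°  ·
  (1,3): δ = 89.14°  ·
  (1,4): δ = 20.31°  ✓
  (1,5): δ = 66.39°  ✓
  (2,3): δ = 140.41°  ·
  (2,4): δ = 71.57°  ✓
  (2,5): δ = 15.12°  ✓
  (3,4): δ = 111.16°  ·
  (3,5): δ = 24.47°  ✓
  (4,5): δ = 93.31°  ·
antipodal pairs: 8

count = 8; pairs: (0,2), (0,3), (0,4), (1,4), (1,5), (2,4), (2,5), (3,5)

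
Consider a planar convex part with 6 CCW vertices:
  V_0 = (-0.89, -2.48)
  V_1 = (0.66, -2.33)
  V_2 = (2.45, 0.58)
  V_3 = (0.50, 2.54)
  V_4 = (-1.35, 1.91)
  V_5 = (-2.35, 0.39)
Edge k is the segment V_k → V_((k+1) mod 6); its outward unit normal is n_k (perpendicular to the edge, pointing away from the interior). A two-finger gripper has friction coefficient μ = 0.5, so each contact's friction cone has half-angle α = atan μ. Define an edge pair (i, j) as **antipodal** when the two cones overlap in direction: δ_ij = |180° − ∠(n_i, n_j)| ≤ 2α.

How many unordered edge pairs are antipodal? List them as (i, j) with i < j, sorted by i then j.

count = 6; pairs: (0,2), (0,3), (0,4), (1,3), (1,4), (2,5)

α = atan 0.5 = 26.57°;  2α = 53.13°
n_0 = (+0.0963, -0.9954)
n_1 = (+0.8518, -0.5239)
n_2 = (+0.7089, +0.7053)
n_3 = (-0.3224, +0.9466)
n_4 = (-0.8354, +0.5496)
n_5 = (-0.8913, -0.4534)
  (0,1): δ = 127.12°  ·
  (0,2): δ = 50.67°  ✓
  (0,3): δ = 13.28°  ✓
  (0,4): δ = 51.13°  ✓
  (0,5): δ = 111.44°  ·
  (1,2): δ = 103.55°  ·
  (1,3): δ = 39.60°  ✓
  (1,4): δ = 1.74°  ✓
  (1,5): δ = 58.56°  ·
  (2,3): δ = 116.05°  ·
  (2,4): δ = 78.19°  ·
  (2,5): δ = 17.89°  ✓
  (3,4): δ = 142.15°  ·
  (3,5): δ = 81.84°  ·
  (4,5): δ = 119.70°  ·
antipodal pairs: 6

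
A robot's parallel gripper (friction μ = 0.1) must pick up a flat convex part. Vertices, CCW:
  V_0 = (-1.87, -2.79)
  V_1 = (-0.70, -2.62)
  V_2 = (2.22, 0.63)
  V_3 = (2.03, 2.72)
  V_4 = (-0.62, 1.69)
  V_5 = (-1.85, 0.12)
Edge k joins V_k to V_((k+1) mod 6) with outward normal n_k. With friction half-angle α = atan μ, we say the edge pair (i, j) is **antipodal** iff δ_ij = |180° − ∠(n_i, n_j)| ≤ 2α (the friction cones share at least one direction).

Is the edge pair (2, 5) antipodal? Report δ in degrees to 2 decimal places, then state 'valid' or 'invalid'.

α = atan 0.1 = 5.71°;  2α = 11.42°
edge 2: e_2 = (-0.19, +2.09);  n_2 = (+0.9959, +0.0905)
edge 5: e_5 = (-0.02, -2.91);  n_5 = (-1.0000, +0.0069)
∠(n_2, n_5) = 174.41°
δ = |180° − 174.41°| = 5.59°
5.59° ≤ 2α = 11.42°  →  valid

δ = 5.59°, valid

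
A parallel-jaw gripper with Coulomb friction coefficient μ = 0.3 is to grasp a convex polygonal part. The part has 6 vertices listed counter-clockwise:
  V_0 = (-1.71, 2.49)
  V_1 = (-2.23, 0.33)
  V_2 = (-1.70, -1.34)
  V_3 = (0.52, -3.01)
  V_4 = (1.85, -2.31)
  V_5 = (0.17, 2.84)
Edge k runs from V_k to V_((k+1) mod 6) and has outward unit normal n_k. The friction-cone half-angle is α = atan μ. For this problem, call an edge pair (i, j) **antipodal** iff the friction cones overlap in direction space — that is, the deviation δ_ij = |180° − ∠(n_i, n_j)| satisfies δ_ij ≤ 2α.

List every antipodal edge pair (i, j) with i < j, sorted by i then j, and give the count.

count = 3; pairs: (0,4), (1,4), (3,5)

α = atan 0.3 = 16.70°;  2α = 33.40°
n_0 = (-0.9722, +0.2341)
n_1 = (-0.9532, -0.3025)
n_2 = (-0.6012, -0.7991)
n_3 = (+0.4657, -0.8849)
n_4 = (+0.9507, +0.3101)
n_5 = (-0.1830, +0.9831)
  (0,1): δ = 148.86°  ·
  (0,2): δ = 113.42°  ·
  (0,3): δ = 48.71°  ·
  (0,4): δ = 31.60°  ✓
  (0,5): δ = 114.08°  ·
  (1,2): δ = 144.56°  ·
  (1,3): δ = 79.85°  ·
  (1,4): δ = 0.46°  ✓
  (1,5): δ = 82.94°  ·
  (2,3): δ = 115.29°  ·
  (2,4): δ = 34.98°  ·
  (2,5): δ = 47.50°  ·
  (3,4): δ = 99.69°  ·
  (3,5): δ = 17.21°  ✓
  (4,5): δ = 97.52°  ·
antipodal pairs: 3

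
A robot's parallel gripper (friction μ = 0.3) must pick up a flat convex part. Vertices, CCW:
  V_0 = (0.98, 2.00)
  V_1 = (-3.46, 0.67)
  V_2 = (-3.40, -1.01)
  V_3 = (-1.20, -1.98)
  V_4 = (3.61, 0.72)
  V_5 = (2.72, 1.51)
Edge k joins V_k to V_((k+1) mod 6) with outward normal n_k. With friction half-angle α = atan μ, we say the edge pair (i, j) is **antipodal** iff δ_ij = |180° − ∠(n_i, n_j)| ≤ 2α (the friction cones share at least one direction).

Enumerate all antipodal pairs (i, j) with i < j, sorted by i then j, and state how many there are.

α = atan 0.3 = 16.70°;  2α = 33.40°
n_0 = (-0.2870, +0.9579)
n_1 = (-0.9994, -0.0357)
n_2 = (-0.4034, -0.9150)
n_3 = (+0.4895, -0.8720)
n_4 = (+0.6638, +0.7479)
n_5 = (+0.2711, +0.9626)
  (0,1): δ = 104.63°  ·
  (0,2): δ = 40.47°  ·
  (0,3): δ = 12.63°  ✓
  (0,4): δ = 121.73°  ·
  (0,5): δ = 147.60°  ·
  (1,2): δ = 115.84°  ·
  (1,3): δ = 62.74°  ·
  (1,4): δ = 46.36°  ·
  (1,5): δ = 72.23°  ·
  (2,3): δ = 126.90°  ·
  (2,4): δ = 17.80°  ✓
  (2,5): δ = 8.07°  ✓
  (3,4): δ = 70.90°  ·
  (3,5): δ = 45.03°  ·
  (4,5): δ = 154.13°  ·
antipodal pairs: 3

count = 3; pairs: (0,3), (2,4), (2,5)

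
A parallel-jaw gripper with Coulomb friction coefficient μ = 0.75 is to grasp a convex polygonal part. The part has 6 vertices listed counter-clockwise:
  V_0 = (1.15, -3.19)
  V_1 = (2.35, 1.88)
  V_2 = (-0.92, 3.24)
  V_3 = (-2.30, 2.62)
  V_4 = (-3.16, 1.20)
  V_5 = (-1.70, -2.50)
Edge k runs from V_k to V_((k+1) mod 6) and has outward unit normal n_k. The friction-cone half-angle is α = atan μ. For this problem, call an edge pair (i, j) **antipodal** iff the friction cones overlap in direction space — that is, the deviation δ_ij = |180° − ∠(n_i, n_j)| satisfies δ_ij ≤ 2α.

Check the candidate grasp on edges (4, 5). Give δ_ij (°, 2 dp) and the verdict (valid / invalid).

δ = 125.14°, invalid

α = atan 0.75 = 36.87°;  2α = 73.74°
edge 4: e_4 = (+1.46, -3.70);  n_4 = (-0.9302, -0.3671)
edge 5: e_5 = (+2.85, -0.69);  n_5 = (-0.2353, -0.9719)
∠(n_4, n_5) = 54.86°
δ = |180° − 54.86°| = 125.14°
125.14° > 2α = 73.74°  →  invalid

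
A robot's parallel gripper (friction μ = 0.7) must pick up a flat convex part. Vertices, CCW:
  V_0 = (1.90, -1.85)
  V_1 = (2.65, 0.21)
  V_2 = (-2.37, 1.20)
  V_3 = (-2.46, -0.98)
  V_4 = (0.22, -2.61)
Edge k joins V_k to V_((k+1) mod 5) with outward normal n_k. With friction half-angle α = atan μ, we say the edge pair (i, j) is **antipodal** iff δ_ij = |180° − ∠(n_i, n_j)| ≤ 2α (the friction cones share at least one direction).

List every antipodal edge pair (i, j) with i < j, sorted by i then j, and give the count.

α = atan 0.7 = 34.99°;  2α = 69.98°
n_0 = (+0.9397, -0.3421)
n_1 = (+0.1935, +0.9811)
n_2 = (-0.9991, +0.0412)
n_3 = (-0.5196, -0.8544)
n_4 = (+0.4122, -0.9111)
  (0,1): δ = 81.15°  ·
  (0,2): δ = 17.64°  ✓
  (0,3): δ = 78.70°  ·
  (0,4): δ = 134.35°  ·
  (1,2): δ = 81.21°  ·
  (1,3): δ = 20.15°  ✓
  (1,4): δ = 35.50°  ✓
  (2,3): δ = 118.94°  ·
  (2,4): δ = 63.29°  ✓
  (3,4): δ = 124.35°  ·
antipodal pairs: 4

count = 4; pairs: (0,2), (1,3), (1,4), (2,4)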